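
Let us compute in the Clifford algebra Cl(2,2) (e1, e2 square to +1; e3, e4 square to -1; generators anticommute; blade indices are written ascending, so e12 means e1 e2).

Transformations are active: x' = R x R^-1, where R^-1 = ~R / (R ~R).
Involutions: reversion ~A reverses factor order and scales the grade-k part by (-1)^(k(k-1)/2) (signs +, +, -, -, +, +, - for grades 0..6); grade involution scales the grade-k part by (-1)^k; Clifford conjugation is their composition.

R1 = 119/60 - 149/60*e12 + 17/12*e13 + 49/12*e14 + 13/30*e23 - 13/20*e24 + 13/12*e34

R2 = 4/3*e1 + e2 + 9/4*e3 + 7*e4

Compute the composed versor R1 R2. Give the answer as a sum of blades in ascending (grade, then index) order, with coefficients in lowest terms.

Distribute over the terms of R2 (each basis-blade product reordered to ascending indices, repeated generators contracted through their squares):
R1 (4/3*e1) = 119/45*e1 + 149/45*e2 - 17/9*e3 - 49/9*e4 + 26/45*e123 - 13/15*e124 + 13/9*e134
R1 (e2) = -149/60*e1 + 119/60*e2 - 13/30*e3 + 13/20*e4 - 17/12*e123 - 49/12*e124 + 13/12*e234
R1 (9/4*e3) = -51/16*e1 - 39/40*e2 + 357/80*e3 + 39/16*e4 - 447/80*e123 - 147/16*e134 + 117/80*e234
R1 (7*e4) = -343/12*e1 + 91/20*e2 - 91/12*e3 + 833/60*e4 - 1043/60*e124 + 119/12*e134 + 91/30*e234
Summing the partial products and collecting blades:
Answer: -22759/720*e1 + 3193/360*e2 - 3919/720*e3 + 8299/720*e4 - 4627/720*e123 - 67/3*e124 + 313/144*e134 + 1339/240*e234


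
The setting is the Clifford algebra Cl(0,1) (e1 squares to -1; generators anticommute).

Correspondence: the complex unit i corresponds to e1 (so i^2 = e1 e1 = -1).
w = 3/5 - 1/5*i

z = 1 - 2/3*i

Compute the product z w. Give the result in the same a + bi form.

In blades: z = 1 - 2/3*e1, w = 3/5 - 1/5*e1.
Distribute z over w term by term (generator squares from the signature, products reordered to ascending indices): (1)*w = 3/5 - 1/5*e1; (-2/3*e1)*w = -2/15 - 2/5*e1.
Sum: 7/15 - 3/5*e1; translating back through the correspondence:
Answer: 7/15 - 3/5*i


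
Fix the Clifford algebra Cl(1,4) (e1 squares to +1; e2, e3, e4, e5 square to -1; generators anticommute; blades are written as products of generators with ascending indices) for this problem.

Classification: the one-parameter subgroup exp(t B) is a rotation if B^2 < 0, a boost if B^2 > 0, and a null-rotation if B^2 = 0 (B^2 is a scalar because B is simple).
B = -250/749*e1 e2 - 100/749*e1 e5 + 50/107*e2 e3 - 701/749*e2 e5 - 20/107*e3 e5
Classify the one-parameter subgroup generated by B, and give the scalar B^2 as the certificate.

B^2 term by term: the squares give (-250/749)^2*(e1 e2)^2 + (-100/749)^2*(e1 e5)^2 + (50/107)^2*(e2 e3)^2 + (-701/749)^2*(e2 e5)^2 + (-20/107)^2*(e3 e5)^2 = 62500/561001*(+1) + 10000/561001*(+1) + 2500/11449*(-1) + 491401/561001*(-1) + 400/11449*(-1) = -1 (each basis 2-blade squares to minus the product of its generators' squares); cross terms between blades sharing an index anticommute and cancel; the commuting (index-disjoint) pairs give grade-4 terms 2*c*c'*(blade product), which cancel blade by blade — e1 e2 e3 e5: 10000/80143 - 10000/80143 = 0 — confirming B is simple. So B^2 = -1.
Answer: rotation, certificate B^2 = -1. No conjugation can change B^2 = -1; the sign gives the class.


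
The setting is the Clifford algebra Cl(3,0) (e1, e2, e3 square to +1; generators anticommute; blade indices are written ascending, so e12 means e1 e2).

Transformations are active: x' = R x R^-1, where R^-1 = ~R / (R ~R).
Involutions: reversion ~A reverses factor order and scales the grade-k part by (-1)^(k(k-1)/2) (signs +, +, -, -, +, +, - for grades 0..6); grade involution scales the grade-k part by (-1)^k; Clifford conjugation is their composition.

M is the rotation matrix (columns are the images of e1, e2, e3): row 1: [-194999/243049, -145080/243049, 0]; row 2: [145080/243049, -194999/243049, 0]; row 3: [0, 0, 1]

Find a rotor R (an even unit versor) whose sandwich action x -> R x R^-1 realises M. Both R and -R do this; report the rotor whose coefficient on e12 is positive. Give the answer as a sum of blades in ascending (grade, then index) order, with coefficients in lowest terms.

Method: write R = a + b12*e12 + b13*e13 + b23*e23 with a^2 + b12^2 + b13^2 + b23^2 = 1 (so R^-1 = ~R). Expanding the columns R e_j ~R gives tr M = 4a^2 - 1 and, from the antisymmetric part, M21 - M12 = -4a*b12, M13 - M31 = 4a*b13, M32 - M23 = -4a*b23.
Here tr M = -146949/243049, so a^2 = (1 + tr M)/4 = 24025/243049 and a = ±155/493. Taking a = 155/493: M21 - M12 = 290160/243049, M13 - M31 = 0, M32 - M23 = 0, giving b12 = -468/493, b13 = 0, b23 = 0, i.e. R = 155/493 - 468/493*e12.
Its e12 coefficient is negative, so report the other preimage -R.
Answer: -155/493 + 468/493*e12. Why the constraint matters: R and -R act identically through the sandwich — M has trace -146949/243049 either way — so only the sign condition on e12 picks one of the two preimages.


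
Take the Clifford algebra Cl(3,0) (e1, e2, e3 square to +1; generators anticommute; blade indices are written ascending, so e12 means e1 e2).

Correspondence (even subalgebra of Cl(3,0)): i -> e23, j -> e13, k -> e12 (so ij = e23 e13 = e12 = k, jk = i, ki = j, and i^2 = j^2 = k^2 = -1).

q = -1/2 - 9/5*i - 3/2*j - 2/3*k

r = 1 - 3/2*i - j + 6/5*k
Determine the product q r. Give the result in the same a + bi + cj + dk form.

In blades: q = -1/2 - 2/3*e12 - 3/2*e13 - 9/5*e23, r = 1 + 6/5*e12 - e13 - 3/2*e23.
Distribute q over r term by term (generator squares from the signature, products reordered to ascending indices): (-1/2)*r = -1/2 - 3/5*e12 + 1/2*e13 + 3/4*e23; (-2/3*e12)*r = 4/5 - 2/3*e12 + e13 - 2/3*e23; (-3/2*e13)*r = -3/2 - 9/4*e12 - 3/2*e13 - 9/5*e23; (-9/5*e23)*r = -27/10 + 9/5*e12 + 54/25*e13 - 9/5*e23.
Sum: -39/10 - 103/60*e12 + 54/25*e13 - 211/60*e23; translating back through the correspondence:
Answer: -39/10 - 211/60*i + 54/25*j - 103/60*k


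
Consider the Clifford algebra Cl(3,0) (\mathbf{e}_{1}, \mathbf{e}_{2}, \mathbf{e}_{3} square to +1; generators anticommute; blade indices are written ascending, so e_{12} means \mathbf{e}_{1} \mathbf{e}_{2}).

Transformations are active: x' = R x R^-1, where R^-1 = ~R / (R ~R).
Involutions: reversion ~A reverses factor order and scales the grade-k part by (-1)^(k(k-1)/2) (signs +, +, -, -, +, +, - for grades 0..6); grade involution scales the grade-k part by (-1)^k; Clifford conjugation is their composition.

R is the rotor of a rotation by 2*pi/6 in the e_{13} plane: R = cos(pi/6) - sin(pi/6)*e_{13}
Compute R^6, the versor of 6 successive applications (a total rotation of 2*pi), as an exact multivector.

The rotor phase is half the rotation angle and phases add under composition, so 6 steps in the e_{13} plane accumulate phase 6*(pi/6) = \pi: R^6 = cos(\pi) - sin(\pi)*e_{13}.
cos(\pi) = -1 and sin(\pi) = 0, so R^6 = -1. The total rotation 2*pi is 1 full turn, so every vector returns to itself, yet the rotor is -1, on the OTHER sheet of the double cover (an odd number of 2*pi turns).
Answer: -1


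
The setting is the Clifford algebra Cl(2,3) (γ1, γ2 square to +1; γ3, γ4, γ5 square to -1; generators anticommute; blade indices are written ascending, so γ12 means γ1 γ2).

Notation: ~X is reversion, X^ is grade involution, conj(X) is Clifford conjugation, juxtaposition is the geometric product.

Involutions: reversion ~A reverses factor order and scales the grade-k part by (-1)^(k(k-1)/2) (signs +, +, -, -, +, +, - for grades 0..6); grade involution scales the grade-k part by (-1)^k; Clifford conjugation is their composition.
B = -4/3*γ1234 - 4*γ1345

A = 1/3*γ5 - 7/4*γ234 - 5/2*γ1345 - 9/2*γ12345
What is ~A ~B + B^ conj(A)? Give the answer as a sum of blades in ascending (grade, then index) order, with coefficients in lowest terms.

first term: -10 - 7/3*γ1 + 18*γ2 + 6*γ5 - 10/3*γ25 - 7*γ125 - 4/3*γ134 - 4/9*γ12345
second term: -10 - 7/3*γ1 - 18*γ2 - 6*γ5 + 10/3*γ25 + 7*γ125 - 4/3*γ134 + 4/9*γ12345
Answer: -20 - 14/3*γ1 - 8/3*γ134


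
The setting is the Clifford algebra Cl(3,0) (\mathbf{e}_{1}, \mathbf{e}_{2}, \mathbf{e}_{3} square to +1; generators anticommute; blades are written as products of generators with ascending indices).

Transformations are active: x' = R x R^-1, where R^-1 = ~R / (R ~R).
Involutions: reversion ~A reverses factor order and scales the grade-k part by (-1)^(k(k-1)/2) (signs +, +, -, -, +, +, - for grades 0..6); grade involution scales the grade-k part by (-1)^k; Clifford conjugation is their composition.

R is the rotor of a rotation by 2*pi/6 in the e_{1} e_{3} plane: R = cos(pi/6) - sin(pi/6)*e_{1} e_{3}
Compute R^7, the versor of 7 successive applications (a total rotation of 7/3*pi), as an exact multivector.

The rotor phase is half the rotation angle and phases add under composition, so 7 steps in the e_{1} e_{3} plane accumulate phase 7*(pi/6) = \frac{7 \pi}{6}: R^7 = cos(\frac{7 \pi}{6}) - sin(\frac{7 \pi}{6})*e_{1} e_{3}.
cos(\frac{7 \pi}{6}) = - \frac{\sqrt{3}}{2} and sin(\frac{7 \pi}{6}) = - \frac{1}{2}, so R^7 = - \frac{\sqrt{3}}{2} + \frac{1}{2} e_{1} e_{3}. The net rotation is 1/3*pi (after discarding 1 full turn, each of which contributes a factor -1 to the rotor); the rotor keeps the half-angle phase exactly.
Answer: - \frac{\sqrt{3}}{2} + \frac{1}{2} e_{1} e_{3}


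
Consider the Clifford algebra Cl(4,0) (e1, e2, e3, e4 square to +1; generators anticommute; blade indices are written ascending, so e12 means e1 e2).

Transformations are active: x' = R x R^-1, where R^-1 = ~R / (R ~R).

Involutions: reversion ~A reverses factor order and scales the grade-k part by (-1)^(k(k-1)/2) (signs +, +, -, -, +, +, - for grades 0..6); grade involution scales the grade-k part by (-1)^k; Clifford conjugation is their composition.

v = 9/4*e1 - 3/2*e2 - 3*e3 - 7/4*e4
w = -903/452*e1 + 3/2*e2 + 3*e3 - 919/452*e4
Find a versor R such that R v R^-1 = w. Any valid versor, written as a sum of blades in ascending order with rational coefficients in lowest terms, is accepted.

Take R = v + w = 57/226*e1 - 855/226*e4. Because q(v) = q(w) = 155/8, conjugation by R sends v exactly to w.
Answer: 57/226*e1 - 855/226*e4


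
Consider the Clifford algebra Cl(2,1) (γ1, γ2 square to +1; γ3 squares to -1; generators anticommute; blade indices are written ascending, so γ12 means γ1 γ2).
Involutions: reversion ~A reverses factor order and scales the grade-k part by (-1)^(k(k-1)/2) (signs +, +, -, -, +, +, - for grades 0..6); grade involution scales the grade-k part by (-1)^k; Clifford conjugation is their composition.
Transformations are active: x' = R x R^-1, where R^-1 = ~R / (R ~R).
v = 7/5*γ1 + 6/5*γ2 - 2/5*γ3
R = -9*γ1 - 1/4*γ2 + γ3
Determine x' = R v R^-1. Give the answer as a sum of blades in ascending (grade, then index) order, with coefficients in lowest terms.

~R = -9*γ1 - 1/4*γ2 + γ3, and R ~R = 1281/16, so R^-1 = ~R / (1281/16).
R v = -25/2 - 209/20*γ12 + 11/5*γ13 - 11/10*γ23
Answer: 3011/2135*γ1 - 7186/6405*γ2 + 562/6405*γ3


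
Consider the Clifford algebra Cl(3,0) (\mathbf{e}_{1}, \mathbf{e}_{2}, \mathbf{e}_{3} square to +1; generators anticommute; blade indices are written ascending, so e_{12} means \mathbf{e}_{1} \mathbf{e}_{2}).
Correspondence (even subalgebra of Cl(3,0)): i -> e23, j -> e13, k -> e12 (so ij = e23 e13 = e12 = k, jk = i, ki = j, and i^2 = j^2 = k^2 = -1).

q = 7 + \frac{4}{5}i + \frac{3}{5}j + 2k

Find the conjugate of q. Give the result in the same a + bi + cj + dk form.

In blades: q = 7 + 2 e_{12} + \frac{3}{5} e_{13} + \frac{4}{5} e_{23}.
Quaternion conjugation is reversion on the even subalgebra: the scalar is fixed and every grade-2 blade flips sign, giving 7 - 2 e_{12} - \frac{3}{5} e_{13} - \frac{4}{5} e_{23}; translating back:
Answer: 7 - \frac{4}{5}i - \frac{3}{5}j - 2k


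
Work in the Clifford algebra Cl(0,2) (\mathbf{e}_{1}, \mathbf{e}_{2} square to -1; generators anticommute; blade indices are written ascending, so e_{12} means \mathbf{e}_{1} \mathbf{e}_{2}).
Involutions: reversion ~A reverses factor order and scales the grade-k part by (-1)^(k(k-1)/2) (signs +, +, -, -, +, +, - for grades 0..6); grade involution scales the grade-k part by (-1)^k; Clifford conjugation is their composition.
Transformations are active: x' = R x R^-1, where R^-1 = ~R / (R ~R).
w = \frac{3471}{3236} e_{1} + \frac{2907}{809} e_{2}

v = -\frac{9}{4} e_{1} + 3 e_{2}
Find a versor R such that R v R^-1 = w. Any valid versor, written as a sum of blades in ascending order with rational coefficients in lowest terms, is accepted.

Why this works: both vectors square to -\frac{225}{16}, so q(v) = q(w) and R = v + w = -\frac{1905}{1618} e_{1} + \frac{5334}{809} e_{2} carries v to w — its own direction survives, the complement (v - w)/2 flips.
Answer: -\frac{1905}{1618} e_{1} + \frac{5334}{809} e_{2}


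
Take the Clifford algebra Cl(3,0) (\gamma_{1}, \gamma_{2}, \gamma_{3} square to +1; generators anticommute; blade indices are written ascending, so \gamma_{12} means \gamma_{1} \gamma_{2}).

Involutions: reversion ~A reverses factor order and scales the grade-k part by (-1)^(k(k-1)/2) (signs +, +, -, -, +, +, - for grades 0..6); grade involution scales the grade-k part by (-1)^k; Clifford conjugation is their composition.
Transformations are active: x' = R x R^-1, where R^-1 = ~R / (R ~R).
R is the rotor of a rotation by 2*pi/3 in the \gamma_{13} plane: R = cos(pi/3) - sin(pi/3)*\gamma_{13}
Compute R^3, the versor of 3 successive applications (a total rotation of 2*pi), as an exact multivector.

The rotor phase is half the rotation angle and phases add under composition, so 3 steps in the \gamma_{13} plane accumulate phase 3*(pi/3) = \pi: R^3 = cos(\pi) - sin(\pi)*\gamma_{13}.
cos(\pi) = -1 and sin(\pi) = 0, so R^3 = -1. The total rotation 2*pi is 1 full turn, so every vector returns to itself, yet the rotor is -1, on the OTHER sheet of the double cover (an odd number of 2*pi turns).
Answer: -1


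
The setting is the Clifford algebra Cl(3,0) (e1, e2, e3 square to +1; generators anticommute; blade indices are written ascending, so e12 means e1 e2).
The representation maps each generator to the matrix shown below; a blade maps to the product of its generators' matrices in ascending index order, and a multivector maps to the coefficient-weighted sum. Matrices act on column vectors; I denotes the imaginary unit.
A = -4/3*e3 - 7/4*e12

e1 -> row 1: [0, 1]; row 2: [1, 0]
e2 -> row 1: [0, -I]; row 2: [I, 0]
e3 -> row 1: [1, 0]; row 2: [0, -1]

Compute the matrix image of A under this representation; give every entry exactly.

Bivector images (products of the table entries): rho(e12) = rho(e1)rho(e2) = row 1: [I, 0]; row 2: [0, -I].
M = (-4/3)*rho(e3) + (-7/4)*rho(e12), summed entrywise:
Answer: row 1: [-4/3 - 7*I/4, 0]; row 2: [0, 4/3 + 7*I/4]


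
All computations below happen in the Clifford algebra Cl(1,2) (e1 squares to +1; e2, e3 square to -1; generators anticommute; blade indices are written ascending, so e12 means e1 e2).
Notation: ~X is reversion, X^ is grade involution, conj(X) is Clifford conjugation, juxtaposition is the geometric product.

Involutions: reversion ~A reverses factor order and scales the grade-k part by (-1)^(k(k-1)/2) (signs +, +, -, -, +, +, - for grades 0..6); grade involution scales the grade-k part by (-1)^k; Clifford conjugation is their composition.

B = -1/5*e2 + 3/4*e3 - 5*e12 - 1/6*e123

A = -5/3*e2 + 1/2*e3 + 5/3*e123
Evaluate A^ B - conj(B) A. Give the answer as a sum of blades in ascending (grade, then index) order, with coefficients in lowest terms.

first term: 31/72 - 25/3*e1 + 25/3*e3 + 7/6*e12 + 1/18*e13 + 23/20*e23 + 5/2*e123
second term: 71/72 + 25/3*e1 + 25/3*e3 + 4/3*e12 + 11/18*e13 - 23/20*e23 + 5/2*e123
Answer: -5/9 - 50/3*e1 - 1/6*e12 - 5/9*e13 + 23/10*e23


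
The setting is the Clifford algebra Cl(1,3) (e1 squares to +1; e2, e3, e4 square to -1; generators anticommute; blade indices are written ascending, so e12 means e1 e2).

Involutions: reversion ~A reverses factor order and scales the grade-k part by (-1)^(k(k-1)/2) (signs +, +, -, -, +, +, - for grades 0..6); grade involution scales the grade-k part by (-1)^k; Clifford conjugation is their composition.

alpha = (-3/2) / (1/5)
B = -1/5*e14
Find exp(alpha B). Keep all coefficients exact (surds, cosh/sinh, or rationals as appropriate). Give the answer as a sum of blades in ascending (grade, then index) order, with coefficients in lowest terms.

B^2 = (-1/5)^2*(e14)^2 = 1/25*(+1) = 1/25 (a basis 2-blade squares to minus the product of its generators' squares).
B^2 = 1/25 — since the square is positive, the closed form is hyperbolic: l = 1/5, alpha*l = -3/2, so exp(alpha B) = cosh(-3/2) + (sinh(-3/2)/(1/5))*B = cosh(3/2) + (-5*sinh(3/2))*B.
Answer: cosh(3/2) + sinh(3/2)*e14


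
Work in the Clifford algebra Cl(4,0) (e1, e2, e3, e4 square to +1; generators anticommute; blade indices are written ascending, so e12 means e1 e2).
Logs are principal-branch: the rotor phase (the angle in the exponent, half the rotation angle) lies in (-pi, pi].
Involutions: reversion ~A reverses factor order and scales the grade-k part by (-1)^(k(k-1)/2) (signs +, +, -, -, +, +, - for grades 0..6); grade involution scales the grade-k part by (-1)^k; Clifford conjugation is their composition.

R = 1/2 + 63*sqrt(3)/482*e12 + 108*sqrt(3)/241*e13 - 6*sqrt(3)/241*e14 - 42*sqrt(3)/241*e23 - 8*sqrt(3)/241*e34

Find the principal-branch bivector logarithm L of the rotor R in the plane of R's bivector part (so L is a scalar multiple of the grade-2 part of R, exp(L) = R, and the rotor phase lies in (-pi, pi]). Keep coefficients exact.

The scalar part of R is 1/2, which fixes the principal-branch rotor phase; the unit plane is then the bivector part divided by the sine of that phase, and L is that plane scaled by the phase.
Concretely: cos(phase) = 1/2 gives phase = ±pi/3, and since phase/sin(phase) is even the sign is immaterial: L = (phase/sin(phase)) * <R>_2 = (2*sqrt(3)*pi/9) * <R>_2.
Answer: 21*pi/241*e12 + 72*pi/241*e13 - 4*pi/241*e14 - 28*pi/241*e23 - 16*pi/723*e34


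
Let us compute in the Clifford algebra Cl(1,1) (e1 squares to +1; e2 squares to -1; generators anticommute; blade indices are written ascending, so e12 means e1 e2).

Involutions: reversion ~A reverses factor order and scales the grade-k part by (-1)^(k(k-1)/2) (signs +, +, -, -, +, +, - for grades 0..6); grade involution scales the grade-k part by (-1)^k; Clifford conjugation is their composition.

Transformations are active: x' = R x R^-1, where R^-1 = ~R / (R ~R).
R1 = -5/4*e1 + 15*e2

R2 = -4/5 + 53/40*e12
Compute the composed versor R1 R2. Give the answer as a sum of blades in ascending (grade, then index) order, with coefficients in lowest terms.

Distribute over the terms of R1 (each basis-blade product reordered to ascending indices, repeated generators contracted through their squares):
(-5/4*e1) R2 = e1 - 53/32*e2
(15*e2) R2 = 159/8*e1 - 12*e2
Summing the partial products and collecting blades:
Answer: 167/8*e1 - 437/32*e2


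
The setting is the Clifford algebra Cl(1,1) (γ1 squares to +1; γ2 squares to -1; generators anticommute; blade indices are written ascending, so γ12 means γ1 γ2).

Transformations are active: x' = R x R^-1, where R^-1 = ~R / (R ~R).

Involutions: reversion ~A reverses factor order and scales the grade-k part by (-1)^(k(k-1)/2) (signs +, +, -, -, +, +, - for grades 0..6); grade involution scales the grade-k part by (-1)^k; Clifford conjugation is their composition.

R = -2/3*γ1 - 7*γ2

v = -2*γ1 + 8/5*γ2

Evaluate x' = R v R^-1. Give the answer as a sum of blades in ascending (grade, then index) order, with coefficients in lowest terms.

~R = -2/3*γ1 - 7*γ2, and R ~R = -437/9, so R^-1 = ~R / (-437/9).
R v = 188/15 - 226/15*γ12
Answer: 5122/2185*γ1 + 880/437*γ2


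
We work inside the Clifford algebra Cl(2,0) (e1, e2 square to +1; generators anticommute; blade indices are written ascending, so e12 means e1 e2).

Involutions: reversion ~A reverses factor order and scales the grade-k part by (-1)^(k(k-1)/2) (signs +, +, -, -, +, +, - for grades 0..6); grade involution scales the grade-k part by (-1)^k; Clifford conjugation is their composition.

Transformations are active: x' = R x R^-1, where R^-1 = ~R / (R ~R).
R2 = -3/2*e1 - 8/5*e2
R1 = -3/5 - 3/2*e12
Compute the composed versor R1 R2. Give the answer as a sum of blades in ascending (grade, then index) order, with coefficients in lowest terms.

Distribute over the terms of R1 (each basis-blade product reordered to ascending indices, repeated generators contracted through their squares):
(-3/5) R2 = 9/10*e1 + 24/25*e2
(-3/2*e12) R2 = 12/5*e1 - 9/4*e2
Summing the partial products and collecting blades:
Answer: 33/10*e1 - 129/100*e2


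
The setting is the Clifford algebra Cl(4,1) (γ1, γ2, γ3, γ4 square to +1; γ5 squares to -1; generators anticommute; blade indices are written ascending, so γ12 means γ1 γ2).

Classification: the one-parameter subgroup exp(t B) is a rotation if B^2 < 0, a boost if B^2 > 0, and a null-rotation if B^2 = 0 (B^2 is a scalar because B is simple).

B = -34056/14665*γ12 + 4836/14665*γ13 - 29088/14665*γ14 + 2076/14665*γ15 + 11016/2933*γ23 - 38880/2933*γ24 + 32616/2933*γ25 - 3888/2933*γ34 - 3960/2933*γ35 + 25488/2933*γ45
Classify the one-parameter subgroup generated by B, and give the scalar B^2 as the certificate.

B^2 term by term: the squares give (-34056/14665)^2*(γ12)^2 + (4836/14665)^2*(γ13)^2 + (-29088/14665)^2*(γ14)^2 + (2076/14665)^2*(γ15)^2 + (11016/2933)^2*(γ23)^2 + (-38880/2933)^2*(γ24)^2 + (32616/2933)^2*(γ25)^2 + (-3888/2933)^2*(γ34)^2 + (-3960/2933)^2*(γ35)^2 + (25488/2933)^2*(γ45)^2 = 1159811136/215062225*(-1) + 23386896/215062225*(-1) + 846111744/215062225*(-1) + 4309776/215062225*(+1) + 121352256/8602489*(-1) + 1511654400/8602489*(-1) + 1063803456/8602489*(+1) + 15116544/8602489*(-1) + 15681600/8602489*(+1) + 649638144/8602489*(+1) = 0 (each basis 2-blade squares to minus the product of its generators' squares); cross terms between blades sharing an index anticommute and cancel; the commuting (index-disjoint) pairs give grade-4 terms 2*c*c'*(blade product), which cancel blade by blade — γ1234: 264819456/43012445 + 75209472/8602489 - 640866816/43012445 = 0; γ1235: 53944704/8602489 - 315461952/43012445 + 45738432/43012445 = 0; γ1245: -1736038656/43012445 + 1897468416/43012445 - 32285952/8602489 = 0; γ1345: 246519936/43012445 - 46075392/8602489 - 16142976/43012445 = 0; γ2345: 561551616/8602489 - 307929600/8602489 - 253622016/8602489 = 0 — confirming B is simple. So B^2 = 0.
Answer: null-rotation, certificate B^2 = 0. The scalar 0 is the complete invariant here: its sign names the subgroup type.


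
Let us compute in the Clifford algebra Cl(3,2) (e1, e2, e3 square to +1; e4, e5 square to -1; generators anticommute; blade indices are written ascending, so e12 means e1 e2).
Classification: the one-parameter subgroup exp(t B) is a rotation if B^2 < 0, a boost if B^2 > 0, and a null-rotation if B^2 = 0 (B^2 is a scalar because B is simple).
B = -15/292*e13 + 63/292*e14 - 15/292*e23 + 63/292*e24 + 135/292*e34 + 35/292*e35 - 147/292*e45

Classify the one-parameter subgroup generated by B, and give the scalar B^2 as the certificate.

B^2 term by term: the squares give (-15/292)^2*(e13)^2 + (63/292)^2*(e14)^2 + (-15/292)^2*(e23)^2 + (63/292)^2*(e24)^2 + (135/292)^2*(e34)^2 + (35/292)^2*(e35)^2 + (-147/292)^2*(e45)^2 = 225/85264*(-1) + 3969/85264*(+1) + 225/85264*(-1) + 3969/85264*(+1) + 18225/85264*(+1) + 1225/85264*(+1) + 21609/85264*(-1) = 1/16 (each basis 2-blade squares to minus the product of its generators' squares); cross terms between blades sharing an index anticommute and cancel; the commuting (index-disjoint) pairs give grade-4 terms 2*c*c'*(blade product), which cancel blade by blade — e1234: 945/42632 - 945/42632 = 0; e1345: 2205/42632 - 2205/42632 = 0; e2345: 2205/42632 - 2205/42632 = 0 — confirming B is simple. So B^2 = 1/16.
Answer: boost, certificate B^2 = 1/16. Check the certificate: B^2 = 1/16, and that sign is decisive whatever form B takes.


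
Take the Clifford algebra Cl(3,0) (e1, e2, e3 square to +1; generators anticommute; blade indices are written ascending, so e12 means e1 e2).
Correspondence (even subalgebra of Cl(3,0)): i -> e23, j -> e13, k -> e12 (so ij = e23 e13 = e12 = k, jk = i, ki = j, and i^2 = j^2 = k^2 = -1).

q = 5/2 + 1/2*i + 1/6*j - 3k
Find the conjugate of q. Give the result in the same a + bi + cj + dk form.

In blades: q = 5/2 - 3*e12 + 1/6*e13 + 1/2*e23.
Quaternion conjugation is reversion on the even subalgebra: the scalar is fixed and every grade-2 blade flips sign, giving 5/2 + 3*e12 - 1/6*e13 - 1/2*e23; translating back:
Answer: 5/2 - 1/2*i - 1/6*j + 3k


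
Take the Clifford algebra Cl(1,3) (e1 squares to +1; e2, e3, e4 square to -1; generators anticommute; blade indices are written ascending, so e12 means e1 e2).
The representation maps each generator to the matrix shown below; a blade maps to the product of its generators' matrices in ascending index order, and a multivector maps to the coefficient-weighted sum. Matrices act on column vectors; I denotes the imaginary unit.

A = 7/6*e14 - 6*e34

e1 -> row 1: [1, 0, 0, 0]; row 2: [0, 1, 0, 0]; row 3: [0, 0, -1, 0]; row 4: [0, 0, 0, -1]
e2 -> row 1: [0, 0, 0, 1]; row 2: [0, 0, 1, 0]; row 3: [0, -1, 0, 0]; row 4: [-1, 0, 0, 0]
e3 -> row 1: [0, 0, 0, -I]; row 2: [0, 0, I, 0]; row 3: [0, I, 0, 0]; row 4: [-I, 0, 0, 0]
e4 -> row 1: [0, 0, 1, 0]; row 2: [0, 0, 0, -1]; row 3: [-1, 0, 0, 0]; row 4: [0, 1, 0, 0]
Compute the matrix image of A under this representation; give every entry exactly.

Bivector images (products of the table entries): rho(e14) = rho(e1)rho(e4) = row 1: [0, 0, 1, 0]; row 2: [0, 0, 0, -1]; row 3: [1, 0, 0, 0]; row 4: [0, -1, 0, 0]; rho(e34) = rho(e3)rho(e4) = row 1: [0, -I, 0, 0]; row 2: [-I, 0, 0, 0]; row 3: [0, 0, 0, -I]; row 4: [0, 0, -I, 0].
M = (7/6)*rho(e14) + (-6)*rho(e34), summed entrywise:
Answer: row 1: [0, 6*I, 7/6, 0]; row 2: [6*I, 0, 0, -7/6]; row 3: [7/6, 0, 0, 6*I]; row 4: [0, -7/6, 6*I, 0]


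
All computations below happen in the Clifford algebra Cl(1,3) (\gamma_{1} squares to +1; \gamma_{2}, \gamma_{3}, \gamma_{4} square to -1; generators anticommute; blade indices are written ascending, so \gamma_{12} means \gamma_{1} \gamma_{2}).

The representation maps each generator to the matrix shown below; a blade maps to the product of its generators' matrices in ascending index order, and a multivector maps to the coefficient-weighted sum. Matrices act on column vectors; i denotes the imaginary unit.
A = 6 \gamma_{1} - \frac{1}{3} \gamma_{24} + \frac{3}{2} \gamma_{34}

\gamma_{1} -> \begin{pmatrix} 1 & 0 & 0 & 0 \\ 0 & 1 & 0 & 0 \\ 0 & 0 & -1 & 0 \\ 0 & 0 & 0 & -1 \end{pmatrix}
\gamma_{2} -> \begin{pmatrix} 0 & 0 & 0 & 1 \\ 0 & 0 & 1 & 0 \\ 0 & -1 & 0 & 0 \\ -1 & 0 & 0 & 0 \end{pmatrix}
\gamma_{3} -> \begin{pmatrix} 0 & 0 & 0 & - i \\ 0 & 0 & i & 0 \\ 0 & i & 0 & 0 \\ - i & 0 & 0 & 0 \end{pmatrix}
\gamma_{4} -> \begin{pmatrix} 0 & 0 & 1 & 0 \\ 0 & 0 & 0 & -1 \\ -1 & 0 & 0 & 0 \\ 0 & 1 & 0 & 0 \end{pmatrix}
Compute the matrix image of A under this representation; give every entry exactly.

Bivector images (products of the table entries): rho(\gamma_{24}) = rho(\gamma_{2})rho(\gamma_{4}) = \begin{pmatrix} 0 & 1 & 0 & 0 \\ -1 & 0 & 0 & 0 \\ 0 & 0 & 0 & 1 \\ 0 & 0 & -1 & 0 \end{pmatrix}; rho(\gamma_{34}) = rho(\gamma_{3})rho(\gamma_{4}) = \begin{pmatrix} 0 & - i & 0 & 0 \\ - i & 0 & 0 & 0 \\ 0 & 0 & 0 & - i \\ 0 & 0 & - i & 0 \end{pmatrix}.
M = (6)*rho(\gamma_{1}) + (-\frac{1}{3})*rho(\gamma_{24}) + (\frac{3}{2})*rho(\gamma_{34}), summed entrywise:
Answer: \begin{pmatrix} 6 & - \frac{1}{3} - \frac{3 i}{2} & 0 & 0 \\ \frac{1}{3} - \frac{3 i}{2} & 6 & 0 & 0 \\ 0 & 0 & -6 & - \frac{1}{3} - \frac{3 i}{2} \\ 0 & 0 & \frac{1}{3} - \frac{3 i}{2} & -6 \end{pmatrix}


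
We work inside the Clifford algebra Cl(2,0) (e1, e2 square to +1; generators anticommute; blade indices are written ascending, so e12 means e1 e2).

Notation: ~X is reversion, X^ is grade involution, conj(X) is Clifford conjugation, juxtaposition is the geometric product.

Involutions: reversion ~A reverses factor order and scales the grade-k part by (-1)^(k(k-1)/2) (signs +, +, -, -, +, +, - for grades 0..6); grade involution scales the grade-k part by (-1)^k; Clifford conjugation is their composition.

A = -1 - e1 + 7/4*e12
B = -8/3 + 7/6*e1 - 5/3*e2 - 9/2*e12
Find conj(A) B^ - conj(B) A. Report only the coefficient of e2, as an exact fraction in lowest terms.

first term: -51/8 - 53/12*e1 - 197/24*e2 + 65/6*e12
second term: -97/24 + 11/12*e1 + 19/24*e2 - 15/2*e12
Answer: -9


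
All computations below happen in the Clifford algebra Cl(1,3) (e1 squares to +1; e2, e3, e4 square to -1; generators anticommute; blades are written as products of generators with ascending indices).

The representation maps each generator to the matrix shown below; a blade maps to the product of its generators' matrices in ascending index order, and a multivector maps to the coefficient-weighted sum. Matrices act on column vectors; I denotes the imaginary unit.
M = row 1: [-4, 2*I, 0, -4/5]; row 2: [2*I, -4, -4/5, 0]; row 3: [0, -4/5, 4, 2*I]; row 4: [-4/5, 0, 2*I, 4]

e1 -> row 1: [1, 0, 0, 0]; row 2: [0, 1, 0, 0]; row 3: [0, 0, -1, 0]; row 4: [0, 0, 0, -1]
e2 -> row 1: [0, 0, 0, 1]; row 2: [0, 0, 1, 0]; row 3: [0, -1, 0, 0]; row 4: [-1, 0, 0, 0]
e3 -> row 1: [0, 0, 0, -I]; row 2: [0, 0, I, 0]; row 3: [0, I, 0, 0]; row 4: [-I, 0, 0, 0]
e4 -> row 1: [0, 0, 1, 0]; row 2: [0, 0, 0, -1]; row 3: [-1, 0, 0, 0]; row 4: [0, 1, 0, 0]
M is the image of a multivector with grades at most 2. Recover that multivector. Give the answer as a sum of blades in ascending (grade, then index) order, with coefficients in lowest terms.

Method: the blade images are trace-orthogonal — tr(rho(e_A) rho(e_B)^-1) = 4 if A = B and 0 otherwise — and rho(e_A)^-1 = (e_A)^2 * rho(e_A) with (e_A)^2 = +1 or -1, so the coefficient of e_A in the preimage is (e_A)^2 * tr(M rho(e_A))/4.
Nonzero projections over blades of grade <= 2: e1: (e1)^2 = +1, tr(M rho(e1)) = -16, coefficient -4; e1 e2: (e1 e2)^2 = +1, tr(M rho(e1 e2)) = -16/5, coefficient -4/5; e3 e4: (e3 e4)^2 = -1, tr(M rho(e3 e4)) = 8, coefficient -2. Every other blade of grade <= 2 projects to 0.
Answer: -4*e1 - 4/5*e1 e2 - 2*e3 e4


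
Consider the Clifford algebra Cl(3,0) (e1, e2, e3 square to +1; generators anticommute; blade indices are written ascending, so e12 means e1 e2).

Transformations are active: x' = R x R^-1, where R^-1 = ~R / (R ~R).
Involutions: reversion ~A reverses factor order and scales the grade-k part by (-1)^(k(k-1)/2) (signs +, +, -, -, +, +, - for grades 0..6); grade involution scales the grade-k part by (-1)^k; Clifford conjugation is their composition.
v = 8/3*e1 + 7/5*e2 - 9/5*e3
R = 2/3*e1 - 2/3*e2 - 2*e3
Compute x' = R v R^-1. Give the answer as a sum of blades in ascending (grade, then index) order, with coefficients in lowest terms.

~R = 2/3*e1 - 2/3*e2 - 2*e3, and R ~R = 44/9, so R^-1 = ~R / (44/9).
R v = 40/9 + 122/45*e12 + 62/15*e13 + 4*e23
Answer: -16/11*e1 - 431/165*e2 - 101/55*e3


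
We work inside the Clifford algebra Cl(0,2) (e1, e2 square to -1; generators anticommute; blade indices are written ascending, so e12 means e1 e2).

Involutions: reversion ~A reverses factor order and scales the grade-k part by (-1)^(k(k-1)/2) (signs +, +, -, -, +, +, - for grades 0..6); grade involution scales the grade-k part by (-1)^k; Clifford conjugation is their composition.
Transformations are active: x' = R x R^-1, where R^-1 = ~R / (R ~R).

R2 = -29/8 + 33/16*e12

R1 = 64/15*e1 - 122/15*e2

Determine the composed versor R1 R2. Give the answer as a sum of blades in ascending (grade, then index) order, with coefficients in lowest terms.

Distribute over the terms of R1 (each basis-blade product reordered to ascending indices, repeated generators contracted through their squares):
(64/15*e1) R2 = -232/15*e1 - 44/5*e2
(-122/15*e2) R2 = -671/40*e1 + 1769/60*e2
Summing the partial products and collecting blades:
Answer: -3869/120*e1 + 1241/60*e2


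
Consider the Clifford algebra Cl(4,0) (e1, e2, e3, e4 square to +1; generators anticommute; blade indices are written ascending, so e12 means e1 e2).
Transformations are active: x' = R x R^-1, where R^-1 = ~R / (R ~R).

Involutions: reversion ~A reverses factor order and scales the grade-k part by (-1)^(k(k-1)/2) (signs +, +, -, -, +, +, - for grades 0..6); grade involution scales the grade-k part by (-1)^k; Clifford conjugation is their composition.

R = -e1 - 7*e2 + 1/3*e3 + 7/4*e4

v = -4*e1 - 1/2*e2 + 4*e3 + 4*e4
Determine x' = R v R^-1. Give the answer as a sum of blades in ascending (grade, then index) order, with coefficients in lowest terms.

~R = -e1 - 7*e2 + 1/3*e3 + 7/4*e4, and R ~R = 7657/144, so R^-1 = ~R / (7657/144).
R v = 95/6 - 55/2*e12 - 8/3*e13 + 3*e14 - 167/6*e23 - 217/8*e24 - 17/3*e34
Answer: 1372/403*e1 - 2957/806*e2 - 1532/403*e3 - 1192/403*e4


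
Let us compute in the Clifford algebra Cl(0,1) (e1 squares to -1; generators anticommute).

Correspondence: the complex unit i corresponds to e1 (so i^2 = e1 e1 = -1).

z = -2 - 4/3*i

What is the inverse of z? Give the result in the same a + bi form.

In blades: z = -2 - 4/3*e1.
With qbar = -2 + 4/3*e1 (scalar fixed, mapped units negated), z qbar = 52/9 (the sum of squared coefficients), so z^-1 = qbar / (52/9) = -9/26 + 3/13*e1; translating back:
Answer: -9/26 + 3/13*i


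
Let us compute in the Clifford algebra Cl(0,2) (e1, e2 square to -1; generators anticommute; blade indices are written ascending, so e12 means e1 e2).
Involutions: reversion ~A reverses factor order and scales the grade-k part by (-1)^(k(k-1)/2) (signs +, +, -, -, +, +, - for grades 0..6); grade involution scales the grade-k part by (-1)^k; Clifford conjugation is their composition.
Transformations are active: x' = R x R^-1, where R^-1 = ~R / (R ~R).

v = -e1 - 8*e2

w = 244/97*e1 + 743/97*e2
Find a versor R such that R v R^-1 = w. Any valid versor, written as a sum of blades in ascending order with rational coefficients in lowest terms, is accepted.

Take R = v + w = 147/97*e1 - 33/97*e2. Because q(v) = q(w) = -65, conjugation by R sends v exactly to w.
Answer: 147/97*e1 - 33/97*e2


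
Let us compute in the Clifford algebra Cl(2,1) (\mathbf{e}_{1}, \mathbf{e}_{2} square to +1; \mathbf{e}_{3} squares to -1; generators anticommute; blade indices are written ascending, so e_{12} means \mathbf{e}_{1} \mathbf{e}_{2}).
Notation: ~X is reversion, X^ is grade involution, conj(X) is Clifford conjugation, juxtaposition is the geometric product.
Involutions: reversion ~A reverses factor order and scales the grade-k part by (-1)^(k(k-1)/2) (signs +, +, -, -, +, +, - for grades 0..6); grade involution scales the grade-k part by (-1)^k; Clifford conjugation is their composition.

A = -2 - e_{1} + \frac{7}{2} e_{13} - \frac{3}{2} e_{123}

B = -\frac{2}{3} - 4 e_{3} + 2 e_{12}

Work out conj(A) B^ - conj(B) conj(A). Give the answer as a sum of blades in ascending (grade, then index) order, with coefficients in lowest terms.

first term: \frac{4}{3} + \frac{40}{3} e_{1} + 2 e_{2} - 5 e_{3} + 2 e_{12} + \frac{19}{3} e_{13} - 7 e_{23} + e_{123}
second term: \frac{4}{3} - \frac{44}{3} e_{1} + 2 e_{2} - 11 e_{3} + 10 e_{12} - \frac{5}{3} e_{13} - 7 e_{23} + e_{123}
Answer: 28 e_{1} + 6 e_{3} - 8 e_{12} + 8 e_{13}


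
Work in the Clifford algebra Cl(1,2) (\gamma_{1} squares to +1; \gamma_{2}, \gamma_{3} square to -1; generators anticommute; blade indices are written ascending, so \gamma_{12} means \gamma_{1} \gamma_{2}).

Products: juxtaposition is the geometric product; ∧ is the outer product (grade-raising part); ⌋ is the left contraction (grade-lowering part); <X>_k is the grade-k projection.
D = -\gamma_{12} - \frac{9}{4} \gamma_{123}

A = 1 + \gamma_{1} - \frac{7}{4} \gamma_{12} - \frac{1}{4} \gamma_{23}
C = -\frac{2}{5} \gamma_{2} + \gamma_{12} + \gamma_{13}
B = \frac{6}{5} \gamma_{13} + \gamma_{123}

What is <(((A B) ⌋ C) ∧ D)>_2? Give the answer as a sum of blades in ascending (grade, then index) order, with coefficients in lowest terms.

step 1: \frac{1}{4} \gamma_{1} - \frac{11}{20} \gamma_{3} + \frac{3}{10} \gamma_{12} + \frac{6}{5} \gamma_{13} + \frac{31}{10} \gamma_{23} + \gamma_{123}
step 2: \frac{3}{2} - \frac{11}{20} \gamma_{1} + \frac{1}{4} \gamma_{2} + \frac{1}{4} \gamma_{3}
step 3: -\frac{3}{2} \gamma_{12} - \frac{29}{8} \gamma_{123}
step 4: -\frac{3}{2} \gamma_{12}
Answer: -\frac{3}{2} \gamma_{12}


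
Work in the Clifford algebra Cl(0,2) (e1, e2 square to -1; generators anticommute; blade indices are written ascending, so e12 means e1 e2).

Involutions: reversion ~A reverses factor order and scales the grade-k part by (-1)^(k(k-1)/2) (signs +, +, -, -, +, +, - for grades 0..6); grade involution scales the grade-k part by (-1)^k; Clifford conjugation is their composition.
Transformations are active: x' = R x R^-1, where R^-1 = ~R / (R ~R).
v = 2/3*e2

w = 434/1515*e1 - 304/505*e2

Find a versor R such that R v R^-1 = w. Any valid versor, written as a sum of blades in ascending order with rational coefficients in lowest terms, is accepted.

A norm check does it: q(v) = q(w) = -4/9, hence R = v + w = 434/1515*e1 + 98/1515*e2 realises the map — parallel part kept, (v - w)/2 negated, v carried to w.
Answer: 434/1515*e1 + 98/1515*e2


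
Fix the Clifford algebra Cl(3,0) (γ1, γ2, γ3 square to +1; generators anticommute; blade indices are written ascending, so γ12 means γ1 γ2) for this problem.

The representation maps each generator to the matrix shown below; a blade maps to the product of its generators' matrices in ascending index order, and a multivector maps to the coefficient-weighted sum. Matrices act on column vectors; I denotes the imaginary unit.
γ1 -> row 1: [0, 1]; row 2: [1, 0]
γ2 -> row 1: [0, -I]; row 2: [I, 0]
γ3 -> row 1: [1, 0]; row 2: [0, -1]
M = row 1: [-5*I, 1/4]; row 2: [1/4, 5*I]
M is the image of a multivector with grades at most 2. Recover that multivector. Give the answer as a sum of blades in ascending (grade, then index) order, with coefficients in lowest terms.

Method: 1, rho(γ1), rho(γ2), rho(γ3) form a trace-orthogonal basis of the 2x2 complex matrices (tr(X Y) = 2 if X = Y, else 0), so M = m0*1 + m1*rho(γ1) + m2*rho(γ2) + m3*rho(γ3) with m0 = tr(M)/2 = 0, m1 = tr(M rho(γ1))/2 = 1/4, m2 = tr(M rho(γ2))/2 = 0, m3 = tr(M rho(γ3))/2 = -5*I.
Multiplying table entries, the bivector images are rho(γ12) = I*rho(γ3), rho(γ13) = -I*rho(γ2), rho(γ23) = I*rho(γ1); with real blade coefficients the real parts of m0..m3 are the coefficients of 1, γ1, γ2, γ3 and the imaginary parts give the bivectors (γ23: Im m1, γ13: -Im m2, γ12: Im m3).
Answer: 1/4*γ1 - 5*γ12


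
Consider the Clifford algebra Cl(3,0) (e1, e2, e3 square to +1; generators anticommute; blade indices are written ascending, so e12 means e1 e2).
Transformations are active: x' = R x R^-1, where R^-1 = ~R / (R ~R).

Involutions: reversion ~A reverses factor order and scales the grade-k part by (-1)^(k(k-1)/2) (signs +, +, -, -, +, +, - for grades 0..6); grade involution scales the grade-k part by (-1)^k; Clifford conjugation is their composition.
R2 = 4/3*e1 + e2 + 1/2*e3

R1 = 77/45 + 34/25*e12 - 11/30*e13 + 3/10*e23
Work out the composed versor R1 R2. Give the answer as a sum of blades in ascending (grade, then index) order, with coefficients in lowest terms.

Distribute over the terms of R2 (each basis-blade product reordered to ascending indices, repeated generators contracted through their squares):
R1 (4/3*e1) = 308/135*e1 - 136/75*e2 + 22/45*e3 + 2/5*e123
R1 (e2) = 34/25*e1 + 77/45*e2 - 3/10*e3 + 11/30*e123
R1 (1/2*e3) = -11/60*e1 + 3/20*e2 + 77/90*e3 + 17/25*e123
Summing the partial products and collecting blades:
Answer: 9337/2700*e1 + 43/900*e2 + 47/45*e3 + 217/150*e123


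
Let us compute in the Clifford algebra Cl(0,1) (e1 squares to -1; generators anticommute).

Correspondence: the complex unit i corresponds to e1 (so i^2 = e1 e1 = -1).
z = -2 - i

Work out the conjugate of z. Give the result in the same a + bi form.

In blades: z = -2 - e1.
Conjugation here is Clifford conjugation: the scalar is fixed and the grade-1 and grade-2 blades all flip sign, giving -2 + e1; translating back:
Answer: -2 + i


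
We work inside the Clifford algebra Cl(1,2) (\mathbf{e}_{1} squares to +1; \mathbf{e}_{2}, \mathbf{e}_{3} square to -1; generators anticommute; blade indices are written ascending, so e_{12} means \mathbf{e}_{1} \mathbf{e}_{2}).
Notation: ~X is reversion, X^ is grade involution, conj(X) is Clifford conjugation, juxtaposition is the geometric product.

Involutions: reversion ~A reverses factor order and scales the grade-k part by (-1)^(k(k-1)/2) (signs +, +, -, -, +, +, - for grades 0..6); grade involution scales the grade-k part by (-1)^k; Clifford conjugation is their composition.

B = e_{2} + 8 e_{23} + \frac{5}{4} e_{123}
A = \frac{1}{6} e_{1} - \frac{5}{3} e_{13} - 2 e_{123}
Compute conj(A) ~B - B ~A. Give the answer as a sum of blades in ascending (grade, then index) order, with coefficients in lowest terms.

first term: -\frac{5}{2} - 16 e_{1} + \frac{25}{12} e_{2} - \frac{27}{2} e_{12} - 2 e_{13} + \frac{5}{24} e_{23} - \frac{1}{3} e_{123}
second term: -\frac{5}{2} - 16 e_{1} - \frac{25}{12} e_{2} - \frac{27}{2} e_{12} + 2 e_{13} + \frac{5}{24} e_{23} - \frac{1}{3} e_{123}
Answer: \frac{25}{6} e_{2} - 4 e_{13}
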